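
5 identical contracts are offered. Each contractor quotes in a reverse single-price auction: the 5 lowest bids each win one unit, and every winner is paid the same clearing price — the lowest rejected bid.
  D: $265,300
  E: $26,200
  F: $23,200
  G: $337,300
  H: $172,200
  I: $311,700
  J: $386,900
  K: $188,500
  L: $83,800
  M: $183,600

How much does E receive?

Bids ranked low→high: 23,200 (F), 26,200 (E), 83,800 (L), 172,200 (H), 183,600 (M), 188,500 (K), 265,300 (D), …
Lowest 5: F, E, L, H, M.
First losing bid is K's $188,500, which sets the uniform price.
E wins → is paid $188,500.

E is paid $188,500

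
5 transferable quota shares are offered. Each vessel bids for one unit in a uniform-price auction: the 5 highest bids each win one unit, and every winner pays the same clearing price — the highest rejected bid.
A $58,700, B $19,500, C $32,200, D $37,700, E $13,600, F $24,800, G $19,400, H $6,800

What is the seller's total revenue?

Ordering the bids: 58,700 (A), 37,700 (D), 32,200 (C), 24,800 (F), 19,500 (B), 19,400 (G), 13,600 (E), …
Top 5: A, D, C, F, B.
Clearing price = highest rejected bid = $19,400.
Total revenue = 5 × $19,400 = $97,000.

Total revenue: $97,000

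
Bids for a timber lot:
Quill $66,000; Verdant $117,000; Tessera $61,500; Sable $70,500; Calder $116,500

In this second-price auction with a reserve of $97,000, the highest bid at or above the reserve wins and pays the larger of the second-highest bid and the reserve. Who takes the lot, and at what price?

Second-price auction with a reserve of $97,000: the highest bid at or above the reserve wins and pays the larger of the second-highest bid and the reserve.
Sorting bids: 117,000 (Verdant) > 116,500 (Calder) > 70,500 (Sable) > 66,000 (Quill) > 61,500 (Tessera)
Verdant has the top bid at or above the reserve ($117,000).
max(second-highest $116,500, reserve $97,000) = $116,500; the reserve does not bind.

Verdant pays $116,500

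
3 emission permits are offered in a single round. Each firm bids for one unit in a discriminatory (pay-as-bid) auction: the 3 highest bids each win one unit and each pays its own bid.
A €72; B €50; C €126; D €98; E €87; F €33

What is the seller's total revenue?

Total revenue: €311

Sorting: 126 (C), 98 (D), 87 (E), 72 (A), 50 (B), …
Top 3: C, D, E.
Total revenue = 126 + 98 + 87 = €311.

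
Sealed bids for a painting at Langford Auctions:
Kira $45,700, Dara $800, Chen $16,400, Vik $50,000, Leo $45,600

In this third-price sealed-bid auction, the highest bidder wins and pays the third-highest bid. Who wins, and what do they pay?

Third-price sealed-bid auction: the highest bidder wins and pays the third-highest bid.
Bids ranked: 50,000 (Vik) > 45,700 (Kira) > 45,600 (Leo) > 16,400 (Chen) > 800 (Dara)
Vik wins; payment is bid #3 in the ranking = $45,600.

Vik pays $45,600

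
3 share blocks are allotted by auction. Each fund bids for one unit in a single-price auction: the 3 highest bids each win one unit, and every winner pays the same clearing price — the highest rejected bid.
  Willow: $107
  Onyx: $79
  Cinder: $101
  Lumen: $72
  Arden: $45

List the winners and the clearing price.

Sorting: 107 (Willow), 101 (Cinder), 79 (Onyx), 72 (Lumen), 45 (Arden)
The 3 highest are Willow, Cinder, Onyx.
Clearing price = highest rejected bid = $72.

Willow, Cinder, Onyx; each pays $72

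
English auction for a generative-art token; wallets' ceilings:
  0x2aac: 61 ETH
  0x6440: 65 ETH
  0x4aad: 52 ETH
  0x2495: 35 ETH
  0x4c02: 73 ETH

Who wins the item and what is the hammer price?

0x4c02 wins at 65 ETH

Sorting limits: 73 (0x4c02) > 65 (0x6440) > 61 (0x2aac) > 52 (0x4aad) > 35 (0x2495)
Bidding ends when 0x6440 exits at 65 ETH; 0x4c02 takes it.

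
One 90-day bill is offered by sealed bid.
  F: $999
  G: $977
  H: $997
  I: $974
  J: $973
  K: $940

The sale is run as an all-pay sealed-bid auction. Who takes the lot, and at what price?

Rule: the highest bidder wins the item, but every bidder pays their own bid.
Bids in order: 999 (F) > 997 (H) > 977 (G) > 974 (I) > 973 (J) > 940 (K)
F wins with the top bid; all bids are sunk regardless.

F pays $999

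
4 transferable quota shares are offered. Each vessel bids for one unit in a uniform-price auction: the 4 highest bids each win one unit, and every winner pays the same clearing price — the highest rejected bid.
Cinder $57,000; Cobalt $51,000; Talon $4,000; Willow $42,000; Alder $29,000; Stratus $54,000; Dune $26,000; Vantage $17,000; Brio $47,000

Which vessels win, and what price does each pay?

Ordering the bids: 57,000 (Cinder), 54,000 (Stratus), 51,000 (Cobalt), 47,000 (Brio), 42,000 (Willow), 29,000 (Alder), …
Top 4: Cinder, Stratus, Cobalt, Brio.
Highest unsuccessful bid: $42,000 → clearing price.

Cinder, Stratus, Cobalt, Brio; each pays $42,000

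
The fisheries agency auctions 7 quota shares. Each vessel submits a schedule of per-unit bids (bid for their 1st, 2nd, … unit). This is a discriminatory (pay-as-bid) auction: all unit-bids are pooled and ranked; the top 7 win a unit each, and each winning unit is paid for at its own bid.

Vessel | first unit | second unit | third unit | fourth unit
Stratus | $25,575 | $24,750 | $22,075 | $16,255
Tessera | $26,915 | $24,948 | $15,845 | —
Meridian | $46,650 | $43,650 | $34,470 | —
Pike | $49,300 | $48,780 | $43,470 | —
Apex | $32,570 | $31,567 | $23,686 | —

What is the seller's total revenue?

Total revenue: $298,890

Merging the schedules and taking the best 7: 49,300 (Pike-1), 48,780 (Pike-2), 46,650 (Meridian-1), 43,650 (Meridian-2), 43,470 (Pike-3), 34,470 (Meridian-3), 32,570 (Apex-1)
Next rejected bid: $31,567 (not a price — pay-as-bid).
Each winning unit pays its own bid.
Revenue = 49,300 + 48,780 + 46,650 + 43,650 + 43,470 + 34,470 + 32,570 = $298,890.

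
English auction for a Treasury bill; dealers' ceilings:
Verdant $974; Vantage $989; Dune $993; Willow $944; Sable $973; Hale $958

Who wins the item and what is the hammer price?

Dune wins at $989

Limits in order: 993 (Dune) > 989 (Vantage) > 974 (Verdant) > 973 (Sable) > 958 (Hale) > 944 (Willow)
Bidding ends when Vantage exits at $989; Dune takes it.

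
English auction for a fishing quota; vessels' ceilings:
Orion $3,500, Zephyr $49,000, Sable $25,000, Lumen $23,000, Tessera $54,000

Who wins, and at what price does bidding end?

Tessera wins at $49,000

Rule: the price rises until one bidder remains; the winner pays the price at which the last rival dropped out.
Sorting limits: 54,000 (Tessera) > 49,000 (Zephyr) > 25,000 (Sable) > 23,000 (Lumen) > 3,500 (Orion)
Once the price passes $49,000, only Tessera is left; the hammer falls at Zephyr's limit of $49,000.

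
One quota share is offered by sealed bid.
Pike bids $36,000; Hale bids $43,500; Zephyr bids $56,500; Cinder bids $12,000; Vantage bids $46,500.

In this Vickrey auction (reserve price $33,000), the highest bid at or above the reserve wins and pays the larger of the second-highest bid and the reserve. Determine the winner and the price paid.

Zephyr pays $46,500

Bids in order: 56,500 (Zephyr) > 46,500 (Vantage) > 43,500 (Hale) > 36,000 (Pike) > 12,000 (Cinder)
Zephyr has the top bid at or above the reserve ($56,500).
max(second-highest $46,500, reserve $33,000) = $46,500; the reserve does not bind.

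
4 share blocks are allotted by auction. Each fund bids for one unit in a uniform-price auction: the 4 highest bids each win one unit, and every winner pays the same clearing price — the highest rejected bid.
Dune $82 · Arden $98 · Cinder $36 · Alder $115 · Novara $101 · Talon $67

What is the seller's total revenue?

Sorting: 115 (Alder), 101 (Novara), 98 (Arden), 82 (Dune), 67 (Talon), 36 (Cinder)
Top 4: Alder, Novara, Arden, Dune.
Highest unsuccessful bid: $67 → clearing price.
Total revenue = 4 × $67 = $268.

Total revenue: $268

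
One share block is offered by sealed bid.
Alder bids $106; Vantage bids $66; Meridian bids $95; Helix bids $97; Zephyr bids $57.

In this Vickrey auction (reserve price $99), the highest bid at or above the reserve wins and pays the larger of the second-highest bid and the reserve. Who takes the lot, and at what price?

Bids ranked: 106 (Alder) > 97 (Helix) > 95 (Meridian) > 66 (Vantage) > 57 (Zephyr)
Alder has the top bid at or above the reserve ($106).
max(second-highest $97, reserve $99) = $99.

Alder pays $99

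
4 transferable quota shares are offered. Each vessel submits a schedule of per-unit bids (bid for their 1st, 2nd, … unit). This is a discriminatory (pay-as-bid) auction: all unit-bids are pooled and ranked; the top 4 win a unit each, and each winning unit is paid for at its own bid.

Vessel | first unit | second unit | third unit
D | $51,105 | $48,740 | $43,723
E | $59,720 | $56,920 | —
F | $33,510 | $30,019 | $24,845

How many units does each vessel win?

D 2, E 2

All unit-bids, highest first — top 4: 59,720 (E-1), 56,920 (E-2), 51,105 (D-1), 48,740 (D-2)
Next rejected bid: $43,723 (not a price — pay-as-bid).
Allocation: D 2, E 2.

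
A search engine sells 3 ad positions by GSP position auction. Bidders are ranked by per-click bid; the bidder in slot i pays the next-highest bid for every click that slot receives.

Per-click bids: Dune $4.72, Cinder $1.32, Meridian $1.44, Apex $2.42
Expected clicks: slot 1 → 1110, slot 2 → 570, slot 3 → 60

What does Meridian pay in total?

Meridian pays $79.20

Per-click bids in order: $4.72 (Dune) > $2.42 (Apex) > $1.44 (Meridian) > $1.32 (Cinder)
Meridian holds slot 3 → pays next bid $1.32 × 60 clicks = $79.20.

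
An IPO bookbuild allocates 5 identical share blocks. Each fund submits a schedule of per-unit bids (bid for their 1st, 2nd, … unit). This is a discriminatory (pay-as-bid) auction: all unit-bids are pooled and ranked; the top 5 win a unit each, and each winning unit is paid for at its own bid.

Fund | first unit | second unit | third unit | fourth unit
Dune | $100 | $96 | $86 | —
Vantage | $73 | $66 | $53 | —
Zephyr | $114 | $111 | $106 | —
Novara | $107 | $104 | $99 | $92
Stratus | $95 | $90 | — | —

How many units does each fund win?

Novara 2, Zephyr 3

All unit-bids, highest first — top 5: 114 (Zephyr-1), 111 (Zephyr-2), 107 (Novara-1), 106 (Zephyr-3), 104 (Novara-2)
Next rejected bid: $100 (not a price — pay-as-bid).
Allocation: Novara 2, Zephyr 3.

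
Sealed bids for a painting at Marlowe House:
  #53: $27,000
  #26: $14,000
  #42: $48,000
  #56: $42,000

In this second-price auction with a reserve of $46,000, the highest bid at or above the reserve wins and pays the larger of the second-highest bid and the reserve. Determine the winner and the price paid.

#42 pays $46,000

Rule: the highest bid at or above the reserve wins and pays the larger of the second-highest bid and the reserve.
Bids in order: 48,000 (#42) > 42,000 (#56) > 27,000 (#53) > 14,000 (#26)
Highest eligible bid: #42 at $48,000.
max(second-highest $42,000, reserve $46,000) = $46,000.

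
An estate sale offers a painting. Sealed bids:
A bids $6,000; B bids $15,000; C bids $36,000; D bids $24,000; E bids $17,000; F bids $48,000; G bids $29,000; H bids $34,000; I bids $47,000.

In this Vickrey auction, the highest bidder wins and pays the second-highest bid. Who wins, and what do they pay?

Bids in order: 48,000 (F) > 47,000 (I) > 36,000 (C) > 34,000 (H) > 29,000 (G) > 24,000 (D) > …
F wins with the highest bid; price is set by the runner-up at $47,000.

F pays $47,000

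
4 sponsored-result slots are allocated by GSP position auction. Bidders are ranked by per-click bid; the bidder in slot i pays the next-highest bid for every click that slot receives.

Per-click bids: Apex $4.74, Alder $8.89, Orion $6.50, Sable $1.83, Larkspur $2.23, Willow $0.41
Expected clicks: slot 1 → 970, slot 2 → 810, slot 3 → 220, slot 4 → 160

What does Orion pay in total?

Sorting advertisers: $8.89 (Alder) > $6.50 (Orion) > $4.74 (Apex) > $2.23 (Larkspur) > $1.83 (Sable) > …
Orion holds slot 2 → pays next bid $4.74 × 810 clicks = $3839.40.

Orion pays $3839.40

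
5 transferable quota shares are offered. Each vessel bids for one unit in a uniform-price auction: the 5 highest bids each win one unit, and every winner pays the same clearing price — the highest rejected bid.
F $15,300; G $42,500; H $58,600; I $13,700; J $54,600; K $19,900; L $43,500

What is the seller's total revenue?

Total revenue: $76,500

Ordering the bids: 58,600 (H), 54,600 (J), 43,500 (L), 42,500 (G), 19,900 (K), 15,300 (F), 13,700 (I)
Winners (5 units): H, J, L, G, K.
First losing bid is F's $15,300, which sets the uniform price.
Total revenue = 5 × $15,300 = $76,500.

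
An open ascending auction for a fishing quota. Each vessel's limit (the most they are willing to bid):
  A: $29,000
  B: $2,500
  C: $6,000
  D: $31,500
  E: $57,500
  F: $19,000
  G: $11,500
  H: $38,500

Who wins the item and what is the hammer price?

E wins at $38,500

Limits ranked: 57,500 (E) > 38,500 (H) > 31,500 (D) > 29,000 (A) > 19,000 (F) > 11,500 (G) > …
Once the price passes $38,500, only E is left; the hammer falls at H's limit of $38,500.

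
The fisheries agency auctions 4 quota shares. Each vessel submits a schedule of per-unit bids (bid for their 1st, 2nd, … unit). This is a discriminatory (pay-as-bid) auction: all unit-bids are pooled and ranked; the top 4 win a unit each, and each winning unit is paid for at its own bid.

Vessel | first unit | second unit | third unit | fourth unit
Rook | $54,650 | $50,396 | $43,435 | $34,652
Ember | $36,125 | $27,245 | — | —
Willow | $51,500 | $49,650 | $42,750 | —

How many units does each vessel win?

Merging the schedules and taking the best 4: 54,650 (Rook-1), 51,500 (Willow-1), 50,396 (Rook-2), 49,650 (Willow-2)
Next rejected bid: $43,435 (not a price — pay-as-bid).
Allocation: Rook 2, Willow 2.

Rook 2, Willow 2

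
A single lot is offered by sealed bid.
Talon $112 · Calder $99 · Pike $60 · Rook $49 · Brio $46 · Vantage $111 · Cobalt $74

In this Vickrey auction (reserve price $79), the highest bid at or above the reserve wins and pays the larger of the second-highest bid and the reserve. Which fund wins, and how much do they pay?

Bids ranked: 112 (Talon) > 111 (Vantage) > 99 (Calder) > 74 (Cobalt) > 60 (Pike) > 49 (Rook) > …
Talon has the top bid at or above the reserve ($112).
max(second-highest $111, reserve $79) = $111; the reserve does not bind.

Talon pays $111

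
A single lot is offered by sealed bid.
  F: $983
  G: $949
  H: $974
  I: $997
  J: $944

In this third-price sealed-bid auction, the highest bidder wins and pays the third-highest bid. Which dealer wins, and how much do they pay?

I pays $974

Sorting bids: 997 (I) > 983 (F) > 974 (H) > 949 (G) > 944 (J)
I is highest; pays the third-highest bid, $974.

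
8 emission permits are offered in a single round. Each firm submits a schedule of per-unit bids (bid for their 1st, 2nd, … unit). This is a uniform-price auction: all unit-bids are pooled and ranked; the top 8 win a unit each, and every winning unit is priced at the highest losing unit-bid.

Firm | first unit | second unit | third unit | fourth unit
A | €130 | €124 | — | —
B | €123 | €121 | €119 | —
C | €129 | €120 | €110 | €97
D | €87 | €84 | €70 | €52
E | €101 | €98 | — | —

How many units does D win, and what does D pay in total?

D: 0 units, pays €0

All unit-bids, highest first — top 8: 130 (A-1), 129 (C-1), 124 (A-2), 123 (B-1), 121 (B-2), 120 (C-2), 119 (B-3), 110 (C-3)
Highest rejected unit-bid = €101.
D wins 0 unit(s) at €101 each.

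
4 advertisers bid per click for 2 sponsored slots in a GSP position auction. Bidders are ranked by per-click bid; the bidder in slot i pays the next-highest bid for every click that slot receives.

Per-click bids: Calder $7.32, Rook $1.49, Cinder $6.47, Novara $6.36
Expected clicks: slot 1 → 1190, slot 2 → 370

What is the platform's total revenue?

Ranked by bid: $7.32 (Calder) > $6.47 (Cinder) > $6.36 (Novara) > …
Slot 1: Calder pays $6.47 × 1190 = $7699.30
Slot 2: Cinder pays $6.36 × 370 = $2353.20
Total = $10052.50

Total revenue: $10052.50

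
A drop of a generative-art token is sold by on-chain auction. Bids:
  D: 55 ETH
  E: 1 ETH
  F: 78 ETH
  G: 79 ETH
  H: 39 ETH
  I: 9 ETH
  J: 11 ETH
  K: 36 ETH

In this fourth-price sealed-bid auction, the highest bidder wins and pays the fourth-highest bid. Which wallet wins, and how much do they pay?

G pays 39 ETH

Bids in order: 79 (G) > 78 (F) > 55 (D) > 39 (H) > 36 (K) > 11 (J) > …
G wins; payment is bid #4 in the ranking = 39 ETH.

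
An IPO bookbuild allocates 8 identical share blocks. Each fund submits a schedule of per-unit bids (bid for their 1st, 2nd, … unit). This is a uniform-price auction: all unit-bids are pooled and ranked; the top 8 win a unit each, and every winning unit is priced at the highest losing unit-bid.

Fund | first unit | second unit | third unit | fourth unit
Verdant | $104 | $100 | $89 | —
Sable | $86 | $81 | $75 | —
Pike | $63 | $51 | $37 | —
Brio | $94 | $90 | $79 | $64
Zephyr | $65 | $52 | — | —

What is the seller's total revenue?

Total revenue: $600

All unit-bids, highest first — top 8: 104 (Verdant-1), 100 (Verdant-2), 94 (Brio-1), 90 (Brio-2), 89 (Verdant-3), 86 (Sable-1), 81 (Sable-2), 79 (Brio-3)
First bid not allocated: $75.
Allocation: Brio 3, Sable 2, Verdant 3. Every unit priced at $75.
Revenue = 8 × 75 = $600.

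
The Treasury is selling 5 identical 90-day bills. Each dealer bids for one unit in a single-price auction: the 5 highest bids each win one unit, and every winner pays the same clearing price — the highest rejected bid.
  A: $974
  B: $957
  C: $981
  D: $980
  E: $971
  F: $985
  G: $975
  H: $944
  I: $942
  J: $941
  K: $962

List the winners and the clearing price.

F, C, D, G, A; each pays $971

Bids ranked high→low: 985 (F), 981 (C), 980 (D), 975 (G), 974 (A), 971 (E), 962 (K), …
The 5 highest are F, C, D, G, A.
First losing bid is E's $971, which sets the uniform price.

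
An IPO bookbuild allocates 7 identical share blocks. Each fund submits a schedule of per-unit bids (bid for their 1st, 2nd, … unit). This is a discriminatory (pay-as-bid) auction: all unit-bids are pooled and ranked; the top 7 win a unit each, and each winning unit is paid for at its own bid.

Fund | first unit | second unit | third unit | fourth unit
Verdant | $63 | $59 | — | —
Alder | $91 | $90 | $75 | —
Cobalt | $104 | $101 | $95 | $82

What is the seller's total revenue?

All unit-bids, highest first — top 7: 104 (Cobalt-1), 101 (Cobalt-2), 95 (Cobalt-3), 91 (Alder-1), 90 (Alder-2), 82 (Cobalt-4), 75 (Alder-3)
Next rejected bid: $63 (not a price — pay-as-bid).
Each winning unit pays its own bid.
Revenue = 104 + 101 + 95 + 91 + 90 + 82 + 75 = $638.

Total revenue: $638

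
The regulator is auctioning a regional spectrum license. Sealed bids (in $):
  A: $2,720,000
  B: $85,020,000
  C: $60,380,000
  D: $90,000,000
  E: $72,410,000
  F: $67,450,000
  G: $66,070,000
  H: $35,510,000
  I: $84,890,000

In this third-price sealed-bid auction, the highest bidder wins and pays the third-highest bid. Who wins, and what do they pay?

Third-price sealed-bid auction: the highest bidder wins and pays the third-highest bid.
Bids ranked: 90,000,000 (D) > 85,020,000 (B) > 84,890,000 (I) > 72,410,000 (E) > 67,450,000 (F) > 66,070,000 (G) > …
D wins; payment is bid #3 in the ranking = $84,890,000.

D pays $84,890,000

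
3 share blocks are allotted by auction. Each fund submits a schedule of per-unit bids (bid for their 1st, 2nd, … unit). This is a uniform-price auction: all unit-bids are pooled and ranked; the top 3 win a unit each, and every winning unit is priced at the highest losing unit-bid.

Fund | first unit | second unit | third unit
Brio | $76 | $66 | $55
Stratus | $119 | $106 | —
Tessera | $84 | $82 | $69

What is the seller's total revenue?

Pooled unit-bids ranked (top 3): 119 (Stratus-1), 106 (Stratus-2), 84 (Tessera-1)
Highest rejected unit-bid = $82.
Allocation: Stratus 2, Tessera 1. Every unit priced at $82.
Revenue = 3 × 82 = $246.

Total revenue: $246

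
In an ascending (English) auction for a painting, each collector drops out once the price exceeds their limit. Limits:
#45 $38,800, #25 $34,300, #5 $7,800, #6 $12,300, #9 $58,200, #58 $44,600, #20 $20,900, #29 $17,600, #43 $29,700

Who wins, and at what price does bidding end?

Limits in order: 58,200 (#9) > 44,600 (#58) > 38,800 (#45) > 34,300 (#25) > 29,700 (#43) > 20,900 (#20) > …
Bidding ends when #58 exits at $44,600; #9 takes it.

#9 wins at $44,600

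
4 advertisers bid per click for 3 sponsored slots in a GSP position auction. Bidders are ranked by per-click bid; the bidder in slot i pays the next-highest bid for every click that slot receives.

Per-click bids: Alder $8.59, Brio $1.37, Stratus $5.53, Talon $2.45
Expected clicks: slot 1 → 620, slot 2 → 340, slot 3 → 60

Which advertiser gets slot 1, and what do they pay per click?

Per-click bids in order: $8.59 (Alder) > $5.53 (Stratus) > $2.45 (Talon) > $1.37 (Brio)
Slot 1 goes to the first-ranked bidder, Alder, who pays the next bid down: $5.53/click.

Alder; $5.53 per click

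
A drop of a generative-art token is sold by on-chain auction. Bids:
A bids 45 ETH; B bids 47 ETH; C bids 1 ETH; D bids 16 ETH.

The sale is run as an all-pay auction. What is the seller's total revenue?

Total revenue: 109 ETH

All-pay auction: the highest bidder wins the item, but every bidder pays their own bid.
Bids ranked: 47 (B) > 45 (A) > 16 (D) > 1 (C)
Every bidder forfeits their bid regardless of winning.
Revenue = 45 + 47 + 1 + 16 = 109 ETH.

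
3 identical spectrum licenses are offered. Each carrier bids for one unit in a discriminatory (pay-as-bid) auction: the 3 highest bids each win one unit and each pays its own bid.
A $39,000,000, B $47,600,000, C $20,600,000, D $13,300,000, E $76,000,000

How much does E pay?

Sorting: 76,000,000 (E), 47,600,000 (B), 39,000,000 (A), 20,600,000 (C), 13,300,000 (D)
Top 3: E, B, A.
E wins → own bid $76,000,000.

E pays $76,000,000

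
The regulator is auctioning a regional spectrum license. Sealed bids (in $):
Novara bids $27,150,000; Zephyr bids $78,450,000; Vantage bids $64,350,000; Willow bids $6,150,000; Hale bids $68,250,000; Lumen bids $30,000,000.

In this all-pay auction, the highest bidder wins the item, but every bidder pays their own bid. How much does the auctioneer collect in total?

Sorting bids: 78,450,000 (Zephyr) > 68,250,000 (Hale) > 64,350,000 (Vantage) > 30,000,000 (Lumen) > 27,150,000 (Novara) > 6,150,000 (Willow)
Zephyr wins with the top bid; all bids are sunk regardless.
Every bidder forfeits their bid regardless of winning.
Revenue = 27,150,000 + 78,450,000 + 64,350,000 + 6,150,000 + 68,250,000 + 30,000,000 = $274,350,000.

Total revenue: $274,350,000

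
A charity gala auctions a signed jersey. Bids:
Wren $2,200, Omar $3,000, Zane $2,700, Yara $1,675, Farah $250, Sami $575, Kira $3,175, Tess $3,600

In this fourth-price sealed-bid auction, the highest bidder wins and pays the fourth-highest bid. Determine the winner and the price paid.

Sorting bids: 3,600 (Tess) > 3,175 (Kira) > 3,000 (Omar) > 2,700 (Zane) > 2,200 (Wren) > 1,675 (Yara) > …
Tess is highest; pays the fourth-highest bid, $2,700.

Tess pays $2,700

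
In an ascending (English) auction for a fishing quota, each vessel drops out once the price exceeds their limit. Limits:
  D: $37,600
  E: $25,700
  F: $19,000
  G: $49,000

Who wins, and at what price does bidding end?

G wins at $37,600

Sorting limits: 49,000 (G) > 37,600 (D) > 25,700 (E) > 19,000 (F)
Bidding ends when D exits at $37,600; G takes it.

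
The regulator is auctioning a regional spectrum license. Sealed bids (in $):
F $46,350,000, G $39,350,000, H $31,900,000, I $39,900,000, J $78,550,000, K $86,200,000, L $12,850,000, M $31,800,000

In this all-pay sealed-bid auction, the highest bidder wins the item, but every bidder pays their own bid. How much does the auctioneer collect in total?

Total revenue: $366,900,000

Bids ranked: 86,200,000 (K) > 78,550,000 (J) > 46,350,000 (F) > 39,900,000 (I) > 39,350,000 (G) > 31,900,000 (H) > …
K wins with the top bid; all bids are sunk regardless.
Every bidder forfeits their bid regardless of winning.
Revenue = 46,350,000 + 39,350,000 + 31,900,000 + 39,900,000 + 78,550,000 + 86,200,000 + 12,850,000 + 31,800,000 = $366,900,000.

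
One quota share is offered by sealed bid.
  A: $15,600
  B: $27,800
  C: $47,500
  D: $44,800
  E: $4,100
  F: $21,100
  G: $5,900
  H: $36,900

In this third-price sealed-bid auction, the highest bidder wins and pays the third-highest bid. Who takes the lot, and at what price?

C pays $36,900

Sorting bids: 47,500 (C) > 44,800 (D) > 36,900 (H) > 27,800 (B) > 21,100 (F) > 15,600 (A) > …
C wins; payment is bid #3 in the ranking = $36,900.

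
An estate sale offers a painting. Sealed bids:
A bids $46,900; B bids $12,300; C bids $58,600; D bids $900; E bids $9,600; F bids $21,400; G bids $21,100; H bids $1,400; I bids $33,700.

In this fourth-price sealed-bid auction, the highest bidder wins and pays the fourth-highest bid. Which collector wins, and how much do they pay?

C pays $21,400

Bids in order: 58,600 (C) > 46,900 (A) > 33,700 (I) > 21,400 (F) > 21,100 (G) > 12,300 (B) > …
C is highest; pays the fourth-highest bid, $21,400.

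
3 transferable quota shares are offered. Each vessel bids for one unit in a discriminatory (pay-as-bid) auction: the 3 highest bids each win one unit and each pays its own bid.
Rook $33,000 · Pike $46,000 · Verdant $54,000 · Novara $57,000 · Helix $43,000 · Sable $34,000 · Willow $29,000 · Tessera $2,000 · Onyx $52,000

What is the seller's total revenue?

Total revenue: $163,000

Ordering the bids: 57,000 (Novara), 54,000 (Verdant), 52,000 (Onyx), 46,000 (Pike), 43,000 (Helix), …
Winners (3 units): Novara, Verdant, Onyx.
Total revenue = 57,000 + 54,000 + 52,000 = $163,000.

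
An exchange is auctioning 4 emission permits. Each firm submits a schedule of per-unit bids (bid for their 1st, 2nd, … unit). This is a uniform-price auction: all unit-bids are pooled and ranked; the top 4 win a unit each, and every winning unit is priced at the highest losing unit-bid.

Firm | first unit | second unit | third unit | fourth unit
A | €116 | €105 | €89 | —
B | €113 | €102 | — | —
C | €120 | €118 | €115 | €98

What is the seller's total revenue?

Pooled unit-bids ranked (top 4): 120 (C-1), 118 (C-2), 116 (A-1), 115 (C-3)
First bid not allocated: €113.
Allocation: A 1, C 3. Every unit priced at €113.
Revenue = 4 × 113 = €452.

Total revenue: €452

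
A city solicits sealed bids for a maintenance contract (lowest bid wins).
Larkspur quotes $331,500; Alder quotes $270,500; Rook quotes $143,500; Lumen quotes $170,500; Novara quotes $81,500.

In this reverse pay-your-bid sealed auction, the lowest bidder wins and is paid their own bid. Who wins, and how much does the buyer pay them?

Rule: the lowest bidder wins and is paid their own bid.
Bids ranked: 81,500 (Novara) < 143,500 (Rook) < 170,500 (Lumen) < 270,500 (Alder) < 331,500 (Larkspur)
Novara is lowest → is paid own bid, $81,500.

Novara is paid $81,500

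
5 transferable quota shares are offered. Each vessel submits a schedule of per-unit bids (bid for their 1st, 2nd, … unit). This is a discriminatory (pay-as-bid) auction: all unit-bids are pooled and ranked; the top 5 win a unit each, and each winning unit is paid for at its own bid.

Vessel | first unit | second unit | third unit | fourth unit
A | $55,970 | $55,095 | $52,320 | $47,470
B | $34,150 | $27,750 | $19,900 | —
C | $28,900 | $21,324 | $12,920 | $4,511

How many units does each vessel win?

Pooled unit-bids ranked (top 5): 55,970 (A-1), 55,095 (A-2), 52,320 (A-3), 47,470 (A-4), 34,150 (B-1)
Next rejected bid: $28,900 (not a price — pay-as-bid).
Allocation: A 4, B 1.

A 4, B 1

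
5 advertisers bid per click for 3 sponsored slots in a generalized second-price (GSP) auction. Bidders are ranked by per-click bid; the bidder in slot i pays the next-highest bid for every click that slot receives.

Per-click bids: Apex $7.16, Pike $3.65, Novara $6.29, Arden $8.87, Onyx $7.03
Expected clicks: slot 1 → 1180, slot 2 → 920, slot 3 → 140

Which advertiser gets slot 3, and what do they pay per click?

Per-click bids in order: $8.87 (Arden) > $7.16 (Apex) > $7.03 (Onyx) > $6.29 (Novara) > …
Slot 3 goes to the third-ranked bidder, Onyx, who pays the next bid down: $6.29/click.

Onyx; $6.29 per click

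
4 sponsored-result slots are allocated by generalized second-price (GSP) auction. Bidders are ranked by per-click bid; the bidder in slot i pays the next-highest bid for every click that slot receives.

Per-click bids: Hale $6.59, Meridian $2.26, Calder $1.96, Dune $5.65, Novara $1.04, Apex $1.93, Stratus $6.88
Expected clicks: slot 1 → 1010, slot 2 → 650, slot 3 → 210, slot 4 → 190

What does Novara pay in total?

Novara pays $0.00

Sorting advertisers: $6.88 (Stratus) > $6.59 (Hale) > $5.65 (Dune) > $2.26 (Meridian) > $1.96 (Calder) > …
Novara ranks below slot 4 → no slot, pays nothing.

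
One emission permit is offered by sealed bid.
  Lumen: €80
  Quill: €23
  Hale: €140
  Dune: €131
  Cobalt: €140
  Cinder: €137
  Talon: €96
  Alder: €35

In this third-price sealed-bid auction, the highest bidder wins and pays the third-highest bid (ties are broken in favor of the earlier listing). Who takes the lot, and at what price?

Hale pays €137

Sorting bids: 140 (Hale) > 140 (Cobalt) > 137 (Cinder) > 131 (Dune) > 96 (Talon) > 80 (Lumen) > …
Hale and Cobalt tie at €140; tie-break gives it to Hale.
Hale is highest; pays the third-highest bid, €137.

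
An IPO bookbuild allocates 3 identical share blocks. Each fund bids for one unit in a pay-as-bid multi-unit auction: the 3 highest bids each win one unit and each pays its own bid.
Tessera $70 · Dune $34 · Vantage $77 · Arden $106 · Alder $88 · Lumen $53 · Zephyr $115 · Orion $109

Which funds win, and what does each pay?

Zephyr $115, Orion $109, Arden $106

Sorting: 115 (Zephyr), 109 (Orion), 106 (Arden), 88 (Alder), 77 (Vantage), …
Top 3: Zephyr, Orion, Arden.
Each winner pays its own bid: Zephyr $115, Orion $109, Arden $106.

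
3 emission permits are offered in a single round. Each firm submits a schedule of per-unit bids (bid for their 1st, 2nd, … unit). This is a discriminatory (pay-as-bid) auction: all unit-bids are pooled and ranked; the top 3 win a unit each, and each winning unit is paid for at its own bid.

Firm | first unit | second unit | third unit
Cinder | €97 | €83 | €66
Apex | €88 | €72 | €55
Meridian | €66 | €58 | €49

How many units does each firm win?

Pooled unit-bids ranked (top 3): 97 (Cinder-1), 88 (Apex-1), 83 (Cinder-2)
Next rejected bid: €72 (not a price — pay-as-bid).
Allocation: Apex 1, Cinder 2.

Apex 1, Cinder 2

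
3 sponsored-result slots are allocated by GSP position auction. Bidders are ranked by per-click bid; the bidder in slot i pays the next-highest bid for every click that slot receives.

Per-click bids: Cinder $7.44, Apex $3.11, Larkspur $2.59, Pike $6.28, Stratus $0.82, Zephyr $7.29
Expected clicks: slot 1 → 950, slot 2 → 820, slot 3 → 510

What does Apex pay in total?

Per-click bids in order: $7.44 (Cinder) > $7.29 (Zephyr) > $6.28 (Pike) > $3.11 (Apex) > …
Apex ranks below slot 3 → no slot, pays nothing.

Apex pays $0.00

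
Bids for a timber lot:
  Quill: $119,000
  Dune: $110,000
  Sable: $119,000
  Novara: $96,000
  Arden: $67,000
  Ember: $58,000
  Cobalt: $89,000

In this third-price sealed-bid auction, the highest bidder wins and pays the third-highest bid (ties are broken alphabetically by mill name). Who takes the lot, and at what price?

Sorting bids: 119,000 (Quill) > 119,000 (Sable) > 110,000 (Dune) > 96,000 (Novara) > 89,000 (Cobalt) > 67,000 (Arden) > …
Quill and Sable tie at $119,000; tie-break gives it to Quill.
Quill wins; payment is bid #3 in the ranking = $110,000.

Quill pays $110,000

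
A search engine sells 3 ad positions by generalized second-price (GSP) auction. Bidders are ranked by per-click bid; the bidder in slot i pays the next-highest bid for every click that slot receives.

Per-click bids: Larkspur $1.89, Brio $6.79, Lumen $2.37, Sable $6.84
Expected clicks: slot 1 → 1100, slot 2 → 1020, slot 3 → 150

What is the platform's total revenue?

Sorting advertisers: $6.84 (Sable) > $6.79 (Brio) > $2.37 (Lumen) > $1.89 (Larkspur)
Slot 1: Sable pays $6.79 × 1100 = $7469.00
Slot 2: Brio pays $2.37 × 1020 = $2417.40
Slot 3: Lumen pays $1.89 × 150 = $283.50
Total = $10169.90

Total revenue: $10169.90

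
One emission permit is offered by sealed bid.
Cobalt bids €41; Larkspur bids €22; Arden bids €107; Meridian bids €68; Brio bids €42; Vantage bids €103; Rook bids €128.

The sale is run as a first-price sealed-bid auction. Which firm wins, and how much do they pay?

Rook pays €128

Sorting bids: 128 (Rook) > 107 (Arden) > 103 (Vantage) > 68 (Meridian) > 42 (Brio) > 41 (Cobalt) > …
First-price: Rook pays what they bid, €128.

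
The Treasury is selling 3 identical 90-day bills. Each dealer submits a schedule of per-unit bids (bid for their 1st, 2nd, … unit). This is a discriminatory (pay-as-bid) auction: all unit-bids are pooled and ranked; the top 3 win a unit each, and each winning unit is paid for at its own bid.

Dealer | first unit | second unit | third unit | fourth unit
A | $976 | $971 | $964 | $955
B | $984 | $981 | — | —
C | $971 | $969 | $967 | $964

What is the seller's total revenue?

All unit-bids, highest first — top 3: 984 (B-1), 981 (B-2), 976 (A-1)
Next rejected bid: $971 (not a price — pay-as-bid).
Each winning unit pays its own bid.
Revenue = 984 + 981 + 976 = $2,941.

Total revenue: $2,941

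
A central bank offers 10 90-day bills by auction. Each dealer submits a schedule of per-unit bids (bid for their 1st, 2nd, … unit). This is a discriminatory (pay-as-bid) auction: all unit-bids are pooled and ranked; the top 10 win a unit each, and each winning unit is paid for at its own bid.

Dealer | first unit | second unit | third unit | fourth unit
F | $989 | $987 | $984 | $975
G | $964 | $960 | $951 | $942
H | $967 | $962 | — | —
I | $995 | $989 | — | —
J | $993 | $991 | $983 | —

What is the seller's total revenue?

All unit-bids, highest first — top 10: 995 (I-1), 993 (J-1), 991 (J-2), 989 (F-1), 989 (I-2), 987 (F-2), 984 (F-3), 983 (J-3), 975 (F-4), 967 (H-1)
Next rejected bid: $964 (not a price — pay-as-bid).
Each winning unit pays its own bid.
Revenue = 995 + 993 + 991 + 989 + 989 + 987 + 984 + 983 + 975 + 967 = $9,853.

Total revenue: $9,853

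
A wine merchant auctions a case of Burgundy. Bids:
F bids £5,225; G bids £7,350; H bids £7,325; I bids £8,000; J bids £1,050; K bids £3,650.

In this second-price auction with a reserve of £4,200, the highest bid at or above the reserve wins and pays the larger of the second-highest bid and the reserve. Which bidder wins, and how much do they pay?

I pays £7,350

Bids ranked: 8,000 (I) > 7,350 (G) > 7,325 (H) > 5,225 (F) > 3,650 (K) > 1,050 (J)
I has the top bid at or above the reserve (£8,000).
max(second-highest £7,350, reserve £4,200) = £7,350; the reserve does not bind.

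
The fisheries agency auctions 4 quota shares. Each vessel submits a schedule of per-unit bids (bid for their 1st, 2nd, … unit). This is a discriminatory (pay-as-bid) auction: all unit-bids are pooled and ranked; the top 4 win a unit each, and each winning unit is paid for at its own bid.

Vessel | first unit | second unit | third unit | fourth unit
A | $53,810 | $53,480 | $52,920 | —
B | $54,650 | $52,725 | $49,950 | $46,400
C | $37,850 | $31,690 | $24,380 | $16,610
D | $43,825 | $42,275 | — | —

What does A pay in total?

A pays $160,210

Merging the schedules and taking the best 4: 54,650 (B-1), 53,810 (A-1), 53,480 (A-2), 52,920 (A-3)
Next rejected bid: $52,725 (not a price — pay-as-bid).
A's winning unit-bids: 53,810 + 53,480 + 52,920 = $160,210.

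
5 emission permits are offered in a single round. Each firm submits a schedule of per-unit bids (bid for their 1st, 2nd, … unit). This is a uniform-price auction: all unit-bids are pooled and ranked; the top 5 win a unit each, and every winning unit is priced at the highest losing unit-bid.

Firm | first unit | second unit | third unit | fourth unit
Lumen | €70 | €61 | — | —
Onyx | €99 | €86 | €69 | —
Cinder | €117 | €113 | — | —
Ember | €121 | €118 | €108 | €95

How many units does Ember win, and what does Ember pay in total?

Ember: 3 units, pays €297

All unit-bids, highest first — top 5: 121 (Ember-1), 118 (Ember-2), 117 (Cinder-1), 113 (Cinder-2), 108 (Ember-3)
Highest rejected unit-bid = €99.
Ember wins 3 unit(s) at €99 each.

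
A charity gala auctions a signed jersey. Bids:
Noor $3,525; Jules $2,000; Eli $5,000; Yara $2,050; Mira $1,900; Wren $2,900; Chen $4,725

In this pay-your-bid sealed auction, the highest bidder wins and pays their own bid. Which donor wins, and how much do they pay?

Pay-your-bid sealed auction: the highest bidder wins and pays their own bid.
Sorting bids: 5,000 (Eli) > 4,725 (Chen) > 3,525 (Noor) > 2,900 (Wren) > 2,050 (Yara) > 2,000 (Jules) > …
First-price: Eli pays what they bid, $5,000.

Eli pays $5,000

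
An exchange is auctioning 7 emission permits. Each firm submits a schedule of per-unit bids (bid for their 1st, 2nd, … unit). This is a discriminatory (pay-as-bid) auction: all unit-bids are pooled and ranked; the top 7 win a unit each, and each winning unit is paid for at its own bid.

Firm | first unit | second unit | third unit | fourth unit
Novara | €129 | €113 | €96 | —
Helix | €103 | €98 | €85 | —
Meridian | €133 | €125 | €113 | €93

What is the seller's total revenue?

Total revenue: €814

Merging the schedules and taking the best 7: 133 (Meridian-1), 129 (Novara-1), 125 (Meridian-2), 113 (Novara-2), 113 (Meridian-3), 103 (Helix-1), 98 (Helix-2)
Next rejected bid: €96 (not a price — pay-as-bid).
Each winning unit pays its own bid.
Revenue = 133 + 129 + 125 + 113 + 113 + 103 + 98 = €814.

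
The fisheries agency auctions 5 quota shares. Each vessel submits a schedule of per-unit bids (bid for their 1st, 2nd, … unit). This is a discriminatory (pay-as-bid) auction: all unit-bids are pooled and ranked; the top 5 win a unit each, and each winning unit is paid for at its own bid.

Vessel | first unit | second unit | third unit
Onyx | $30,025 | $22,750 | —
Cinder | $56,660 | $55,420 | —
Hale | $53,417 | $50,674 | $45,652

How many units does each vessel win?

Cinder 2, Hale 3

Merging the schedules and taking the best 5: 56,660 (Cinder-1), 55,420 (Cinder-2), 53,417 (Hale-1), 50,674 (Hale-2), 45,652 (Hale-3)
Next rejected bid: $30,025 (not a price — pay-as-bid).
Allocation: Cinder 2, Hale 3.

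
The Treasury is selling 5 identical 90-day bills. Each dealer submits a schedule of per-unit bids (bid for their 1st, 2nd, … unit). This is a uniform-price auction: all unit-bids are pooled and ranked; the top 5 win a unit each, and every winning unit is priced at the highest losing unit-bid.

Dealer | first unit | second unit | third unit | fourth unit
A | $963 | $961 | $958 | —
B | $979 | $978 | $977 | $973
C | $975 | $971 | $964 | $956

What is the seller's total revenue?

Total revenue: $4,855

Pooled unit-bids ranked (top 5): 979 (B-1), 978 (B-2), 977 (B-3), 975 (C-1), 973 (B-4)
First bid not allocated: $971.
Allocation: B 4, C 1. Every unit priced at $971.
Revenue = 5 × 971 = $4,855.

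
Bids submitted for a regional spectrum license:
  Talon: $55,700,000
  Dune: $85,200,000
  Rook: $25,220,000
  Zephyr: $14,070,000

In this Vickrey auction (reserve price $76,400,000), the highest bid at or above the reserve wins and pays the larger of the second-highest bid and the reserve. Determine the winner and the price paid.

Dune pays $76,400,000

Bids in order: 85,200,000 (Dune) > 55,700,000 (Talon) > 25,220,000 (Rook) > 14,070,000 (Zephyr)
Dune has the top bid at or above the reserve ($85,200,000).
Second-highest bid $55,700,000 is below the reserve $76,400,000, so the reserve binds → payment $76,400,000.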